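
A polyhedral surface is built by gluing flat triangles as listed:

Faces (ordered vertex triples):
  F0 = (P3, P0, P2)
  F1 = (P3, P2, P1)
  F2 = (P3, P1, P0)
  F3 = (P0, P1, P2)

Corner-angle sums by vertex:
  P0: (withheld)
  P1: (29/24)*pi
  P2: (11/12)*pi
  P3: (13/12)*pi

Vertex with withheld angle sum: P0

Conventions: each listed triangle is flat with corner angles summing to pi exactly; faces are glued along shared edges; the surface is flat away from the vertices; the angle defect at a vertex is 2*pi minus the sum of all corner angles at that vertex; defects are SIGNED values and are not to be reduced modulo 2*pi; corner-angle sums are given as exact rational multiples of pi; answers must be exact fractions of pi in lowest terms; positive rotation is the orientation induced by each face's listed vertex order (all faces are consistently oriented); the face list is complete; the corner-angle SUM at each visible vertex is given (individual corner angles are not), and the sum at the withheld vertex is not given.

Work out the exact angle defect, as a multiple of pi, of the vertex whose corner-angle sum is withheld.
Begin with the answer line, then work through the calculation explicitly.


Answer: defect(P0) = (29/24)*pi

V = 4, E = 6, F = 4; chi = V - E + F = 2
Gauss-Bonnet: total defect = 2*pi*chi = 4*pi; visible defects sum to (67/24)*pi


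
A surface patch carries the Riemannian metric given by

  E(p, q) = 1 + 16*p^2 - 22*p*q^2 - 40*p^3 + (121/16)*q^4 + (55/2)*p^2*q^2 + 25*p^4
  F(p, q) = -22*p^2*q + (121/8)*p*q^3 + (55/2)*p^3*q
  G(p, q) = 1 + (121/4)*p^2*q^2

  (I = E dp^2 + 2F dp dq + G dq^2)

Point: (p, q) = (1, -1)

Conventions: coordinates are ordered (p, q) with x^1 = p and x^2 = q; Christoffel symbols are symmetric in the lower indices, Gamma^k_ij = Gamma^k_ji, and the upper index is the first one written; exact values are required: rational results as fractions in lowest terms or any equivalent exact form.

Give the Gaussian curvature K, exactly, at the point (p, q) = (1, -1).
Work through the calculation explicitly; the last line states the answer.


E = 241/16, F = -165/8, G = 125/4, EG - F^2 = 725/16 at the point
E_p = 45, E_q = -165/4, F_p = -429/8, F_q = 407/8, G_p = 121/2, G_q = -121/2
E_qq = 407/4, F_pq = 671/8, G_pp = 121/2
Apply the Brioschi formula K = (det M1 - det M2)/(EG - F^2)^2 over the derivative matrices of E, F, G.
M1 = [[-E_qq/2 + F_pq - G_pp/2, E_p/2, F_p - E_q/2], [F_q - G_p/2, E, F], [G_q/2, F, G]] = [[11/4, 45/2, -33], [165/8, 241/16, -165/8], [-121/4, -165/8, 125/4]]; det M1 = -85613/64
M2 = [[0, E_q/2, G_p/2], [E_q/2, E, F], [G_p/2, F, G]] = [[0, -165/8, 121/4], [-165/8, 241/16, -165/8], [121/4, -165/8, 125/4]]; det M2 = -85789/64
det M1 - det M2 = 11/4; K = 11/4 / (725/16)^2 = 704/525625

Answer: K = 704/525625


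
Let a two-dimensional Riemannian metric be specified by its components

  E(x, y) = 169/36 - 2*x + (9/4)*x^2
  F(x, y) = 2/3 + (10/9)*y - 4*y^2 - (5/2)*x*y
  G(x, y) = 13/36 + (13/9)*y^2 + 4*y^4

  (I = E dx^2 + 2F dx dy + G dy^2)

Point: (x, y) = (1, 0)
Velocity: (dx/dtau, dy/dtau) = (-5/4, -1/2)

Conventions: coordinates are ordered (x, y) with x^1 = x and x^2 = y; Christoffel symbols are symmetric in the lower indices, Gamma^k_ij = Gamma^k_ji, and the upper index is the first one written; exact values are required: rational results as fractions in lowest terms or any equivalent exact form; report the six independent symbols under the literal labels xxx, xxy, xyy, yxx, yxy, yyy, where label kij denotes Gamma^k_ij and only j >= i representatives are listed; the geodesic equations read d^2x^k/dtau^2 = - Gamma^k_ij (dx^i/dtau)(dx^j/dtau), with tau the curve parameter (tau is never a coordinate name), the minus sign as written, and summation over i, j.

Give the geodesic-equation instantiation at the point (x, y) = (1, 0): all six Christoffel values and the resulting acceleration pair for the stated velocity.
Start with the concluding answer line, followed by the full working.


Answer: Gamma_xxx = 585/1738, Gamma_xxy = 0, Gamma_xyy = -325/869, Gamma_yxx = -540/869, Gamma_yxy = 0, Gamma_yyy = 600/869; accelerations (d^2x/dtau^2, d^2y/dtau^2) = (-12025/27808, 2775/3476)

E = 89/18, F = 2/3, G = 13/36 at the point
E_x = 5/2, E_y = 0, F_x = 0, F_y = -25/18, G_x = 0, G_y = 0
EG - F^2 = 869/648;  g^inv = (648/869) * [[13/36, -2/3], [-2/3, 89/18]]
first-kind symbols [ij,l] = (1/2)(d_i g_jl + d_j g_il - d_l g_ij): [xx,x] = E_x/2 = 5/4, [xx,y] = F_x - E_y/2 = 0, [xy,x] = E_y/2 = 0, [xy,y] = G_x/2 = 0, [yy,x] = F_y - G_x/2 = -25/18, [yy,y] = G_y/2 = 0
Gamma^x_ij = (G*[ij,x] - F*[ij,y])/(EG - F^2), Gamma^y_ij = (E*[ij,y] - F*[ij,x])/(EG - F^2)
Gamma_xxx = 585/1738, Gamma_xxy = 0, Gamma_xyy = -325/869, Gamma_yxx = -540/869, Gamma_yxy = 0, Gamma_yyy = 600/869
d^2x/dtau^2 = -(Gamma_xxx*(-5/4)^2 + 2*Gamma_xxy*(-5/4)*(-1/2) + Gamma_xyy*(-1/2)^2) = -12025/27808
d^2y/dtau^2 = -(Gamma_yxx*(-5/4)^2 + 2*Gamma_yxy*(-5/4)*(-1/2) + Gamma_yyy*(-1/2)^2) = 2775/3476


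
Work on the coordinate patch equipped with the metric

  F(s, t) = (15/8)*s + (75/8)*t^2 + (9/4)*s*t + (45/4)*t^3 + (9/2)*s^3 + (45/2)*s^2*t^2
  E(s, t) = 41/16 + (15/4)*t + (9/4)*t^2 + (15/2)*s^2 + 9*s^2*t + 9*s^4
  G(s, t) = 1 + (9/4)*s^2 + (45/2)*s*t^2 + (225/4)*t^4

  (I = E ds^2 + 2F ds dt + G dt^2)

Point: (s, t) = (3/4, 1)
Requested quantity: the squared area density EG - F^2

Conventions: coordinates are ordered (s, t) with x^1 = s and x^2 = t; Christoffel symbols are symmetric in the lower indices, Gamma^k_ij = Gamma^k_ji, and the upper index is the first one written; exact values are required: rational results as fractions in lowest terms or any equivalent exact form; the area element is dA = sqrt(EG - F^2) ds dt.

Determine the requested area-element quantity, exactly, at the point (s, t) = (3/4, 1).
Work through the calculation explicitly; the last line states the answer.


E = 5297/256, F = 4899/128, G = 4825/64; EG - F^2 = 24341/256

Answer: EG - F^2 = 24341/256


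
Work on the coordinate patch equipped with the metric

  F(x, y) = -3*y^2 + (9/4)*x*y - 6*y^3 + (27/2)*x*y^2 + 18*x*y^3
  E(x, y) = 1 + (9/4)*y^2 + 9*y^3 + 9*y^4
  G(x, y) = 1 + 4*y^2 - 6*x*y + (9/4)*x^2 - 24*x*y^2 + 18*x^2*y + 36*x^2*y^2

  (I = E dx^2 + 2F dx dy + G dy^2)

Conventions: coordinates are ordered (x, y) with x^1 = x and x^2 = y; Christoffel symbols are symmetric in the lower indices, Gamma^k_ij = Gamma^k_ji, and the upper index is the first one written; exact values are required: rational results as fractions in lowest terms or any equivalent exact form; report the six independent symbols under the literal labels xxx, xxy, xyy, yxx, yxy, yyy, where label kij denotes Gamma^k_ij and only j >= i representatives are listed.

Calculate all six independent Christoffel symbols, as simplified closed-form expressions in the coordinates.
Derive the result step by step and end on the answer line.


E = 1 + (9/4)*y^2 + 9*y^3 + 9*y^4; F = -3*y^2 + (9/4)*x*y - 6*y^3 + (27/2)*x*y^2 + 18*x*y^3; G = 1 + 4*y^2 - 6*x*y + (9/4)*x^2 - 24*x*y^2 + 18*x^2*y + 36*x^2*y^2
Gamma^k_ij = (1/2) g^{kl} (d_i g_jl + d_j g_il - d_l g_ij), with g^inv = (1/(EG-F^2)) [[G, -F], [-F, E]]
first partials: E_x = 0, E_y = (9/2)*y + 27*y^2 + 36*y^3, F_x = (9/4)*y + (27/2)*y^2 + 18*y^3, F_y = -6*y + (9/4)*x - 18*y^2 + 27*x*y + 54*x*y^2, G_x = -6*y + (9/2)*x - 24*y^2 + 36*x*y + 72*x*y^2, G_y = 8*y - 6*x - 48*x*y + 18*x^2 + 72*x^2*y
D = EG - F^2 = 1 + (25/4)*y^2 - 6*x*y + (9/4)*x^2 + 9*y^3 - 24*x*y^2 + 18*x^2*y + 9*y^4 + 36*x^2*y^2
expanded: Gamma^x_xx = (G E_x - 2F F_x + F E_y)/(2D), Gamma^x_xy = (G E_y - F G_x)/(2D), Gamma^x_yy = (2G F_y - G G_x - F G_y)/(2D), Gamma^y_xx = (2E F_x - E E_y - F E_x)/(2D), Gamma^y_xy = (E G_x - F E_y)/(2D), Gamma^y_yy = (E G_y - 2F F_y + F G_x)/(2D); substitute and cancel common factors

Answer: Gamma_xxx = 0, Gamma_xxy = (72*y^3 + 54*y^2 + 9*y)/(144*x^2*y^2 + 72*x^2*y + 9*x^2 - 96*x*y^2 - 24*x*y + 36*y^4 + 36*y^3 + 25*y^2 + 4), Gamma_xyy = (72*x*y^2 + 36*x*y - 24*y^2 - 12*y)/(144*x^2*y^2 + 72*x^2*y + 9*x^2 - 96*x*y^2 - 24*x*y + 36*y^4 + 36*y^3 + 25*y^2 + 4), Gamma_yxx = 0, Gamma_yxy = (144*x*y^2 + 72*x*y + 9*x - 48*y^2 - 12*y)/(144*x^2*y^2 + 72*x^2*y + 9*x^2 - 96*x*y^2 - 24*x*y + 36*y^4 + 36*y^3 + 25*y^2 + 4), Gamma_yyy = (144*x^2*y + 36*x^2 - 96*x*y - 12*x + 16*y)/(144*x^2*y^2 + 72*x^2*y + 9*x^2 - 96*x*y^2 - 24*x*y + 36*y^4 + 36*y^3 + 25*y^2 + 4)


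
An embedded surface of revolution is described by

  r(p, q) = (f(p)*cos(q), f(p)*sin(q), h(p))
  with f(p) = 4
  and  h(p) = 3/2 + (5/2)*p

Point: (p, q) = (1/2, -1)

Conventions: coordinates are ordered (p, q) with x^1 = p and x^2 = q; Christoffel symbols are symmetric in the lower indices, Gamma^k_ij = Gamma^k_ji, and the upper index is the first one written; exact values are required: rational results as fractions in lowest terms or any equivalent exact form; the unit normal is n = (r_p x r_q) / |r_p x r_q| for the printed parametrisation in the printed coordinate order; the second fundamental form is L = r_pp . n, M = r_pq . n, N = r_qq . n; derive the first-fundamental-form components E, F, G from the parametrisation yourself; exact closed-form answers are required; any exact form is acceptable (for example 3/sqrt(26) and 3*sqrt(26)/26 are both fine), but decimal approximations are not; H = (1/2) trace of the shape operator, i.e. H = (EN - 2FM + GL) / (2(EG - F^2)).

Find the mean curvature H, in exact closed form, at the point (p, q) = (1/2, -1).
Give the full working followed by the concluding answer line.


f = 4, f' = 0, f'' = 0, h' = 5/2, h'' = 0
E = 25/4, F = 0, G = 16; answer radicand W^2 = 25/4
unnormalised second-form numerators: l = 0, m = 0, n = 10; L = l/sqrt(25/4), and similarly M = m/sqrt(W^2), N = n/sqrt(W^2)
H = (E*n - 2*F*m + G*l) / (2*(EG - F^2)*sqrt(W^2)); E*n - 2*F*m + G*l = 125/2, EG - F^2 = 100, so H = (5/16)/sqrt(25/4)

Answer: H = 1/8


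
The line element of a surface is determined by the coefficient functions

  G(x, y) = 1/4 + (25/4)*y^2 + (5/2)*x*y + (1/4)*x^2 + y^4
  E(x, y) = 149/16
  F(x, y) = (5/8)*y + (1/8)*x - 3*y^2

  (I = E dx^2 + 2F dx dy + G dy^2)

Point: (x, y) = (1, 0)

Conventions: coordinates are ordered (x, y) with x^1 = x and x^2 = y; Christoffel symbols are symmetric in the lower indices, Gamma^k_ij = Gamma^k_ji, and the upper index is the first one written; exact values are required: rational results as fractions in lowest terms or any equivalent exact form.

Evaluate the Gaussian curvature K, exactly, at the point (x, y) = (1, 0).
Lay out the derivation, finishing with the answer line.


E = 149/16, F = 1/8, G = 1/2, EG - F^2 = 297/64 at the point
E_x = 0, E_y = 0, F_x = 1/8, F_y = 5/8, G_x = 1/2, G_y = 5/2
E_yy = 0, F_xy = 0, G_xx = 1/2
Evaluate Brioschi's two determinant matrices M1, M2 and divide by (EG - F^2)^2.
M1 = [[-E_yy/2 + F_xy - G_xx/2, E_x/2, F_x - E_y/2], [F_y - G_x/2, E, F], [G_y/2, F, G]] = [[-1/4, 0, 1/8], [3/8, 149/16, 1/8], [5/4, 1/8, 1/2]]; det M1 = -167/64
M2 = [[0, E_y/2, G_x/2], [E_y/2, E, F], [G_x/2, F, G]] = [[0, 0, 1/4], [0, 149/16, 1/8], [1/4, 1/8, 1/2]]; det M2 = -149/256
det M1 - det M2 = -519/256; K = -519/256 / (297/64)^2 = -2768/29403

Answer: K = -2768/29403


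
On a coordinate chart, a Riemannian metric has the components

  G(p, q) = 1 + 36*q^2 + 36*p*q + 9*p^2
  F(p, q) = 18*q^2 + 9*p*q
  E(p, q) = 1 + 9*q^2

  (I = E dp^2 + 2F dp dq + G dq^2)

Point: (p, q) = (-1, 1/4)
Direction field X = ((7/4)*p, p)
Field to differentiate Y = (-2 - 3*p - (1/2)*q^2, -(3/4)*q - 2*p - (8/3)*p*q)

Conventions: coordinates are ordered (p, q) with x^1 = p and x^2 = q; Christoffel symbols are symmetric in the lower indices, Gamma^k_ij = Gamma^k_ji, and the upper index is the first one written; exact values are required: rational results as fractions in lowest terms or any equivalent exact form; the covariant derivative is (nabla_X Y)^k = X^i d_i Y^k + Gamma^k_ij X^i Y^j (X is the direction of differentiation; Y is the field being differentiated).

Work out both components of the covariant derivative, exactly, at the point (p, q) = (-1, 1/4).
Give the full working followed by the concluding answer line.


E = 25/16, F = -9/8, G = 13/4 at the point
E_p = 0, E_q = 9/2, F_p = 9/4, F_q = 0, G_p = -9, G_q = -18
EG - F^2 = 61/16;  g^inv = (16/61) * [[13/4, 9/8], [9/8, 25/16]]
first-kind symbols [ij,l] = (1/2)(d_i g_jl + d_j g_il - d_l g_ij): [pp,p] = E_p/2 = 0, [pp,q] = F_p - E_q/2 = 0, [pq,p] = E_q/2 = 9/4, [pq,q] = G_p/2 = -9/2, [qq,p] = F_q - G_p/2 = 9/2, [qq,q] = G_q/2 = -9
Gamma^p_ij = (G*[ij,p] - F*[ij,q])/(EG - F^2), Gamma^q_ij = (E*[ij,q] - F*[ij,p])/(EG - F^2)
Gamma_ppp = 0, Gamma_ppq = 36/61, Gamma_pqq = 72/61, Gamma_qpp = 0, Gamma_qpq = -72/61, Gamma_qqq = -144/61
X = (-7/4, -1), Y = (31/32, 119/48) at the point

Answer: (nabla_X Y)^p = -545/976, (nabla_X Y)^q = 7255/488


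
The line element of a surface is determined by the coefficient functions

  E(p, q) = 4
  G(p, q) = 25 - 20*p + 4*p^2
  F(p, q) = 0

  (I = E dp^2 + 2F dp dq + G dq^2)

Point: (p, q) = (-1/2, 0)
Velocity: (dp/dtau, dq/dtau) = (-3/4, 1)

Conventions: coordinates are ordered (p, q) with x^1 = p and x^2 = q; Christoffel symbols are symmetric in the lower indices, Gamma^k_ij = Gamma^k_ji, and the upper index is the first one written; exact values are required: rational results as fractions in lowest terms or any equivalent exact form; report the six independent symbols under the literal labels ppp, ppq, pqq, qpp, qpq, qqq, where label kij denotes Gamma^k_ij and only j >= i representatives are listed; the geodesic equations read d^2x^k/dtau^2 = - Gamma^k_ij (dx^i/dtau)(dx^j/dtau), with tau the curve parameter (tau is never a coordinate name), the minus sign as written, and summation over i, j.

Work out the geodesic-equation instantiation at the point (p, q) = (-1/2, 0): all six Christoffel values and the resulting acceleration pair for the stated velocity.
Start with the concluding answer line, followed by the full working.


Answer: Gamma_ppp = 0, Gamma_ppq = 0, Gamma_pqq = 3, Gamma_qpp = 0, Gamma_qpq = -1/3, Gamma_qqq = 0; accelerations (d^2p/dtau^2, d^2q/dtau^2) = (-3, -1/2)

E = 4, F = 0, G = 36 at the point
E_p = 0, E_q = 0, F_p = 0, F_q = 0, G_p = -24, G_q = 0
EG - F^2 = 144;  g^inv = (1/144) * [[36, 0], [0, 4]]
first-kind symbols [ij,l] = (1/2)(d_i g_jl + d_j g_il - d_l g_ij): [pp,p] = E_p/2 = 0, [pp,q] = F_p - E_q/2 = 0, [pq,p] = E_q/2 = 0, [pq,q] = G_p/2 = -12, [qq,p] = F_q - G_p/2 = 12, [qq,q] = G_q/2 = 0
Gamma^p_ij = (G*[ij,p] - F*[ij,q])/(EG - F^2), Gamma^q_ij = (E*[ij,q] - F*[ij,p])/(EG - F^2)
Gamma_ppp = 0, Gamma_ppq = 0, Gamma_pqq = 3, Gamma_qpp = 0, Gamma_qpq = -1/3, Gamma_qqq = 0
d^2p/dtau^2 = -(Gamma_ppp*(-3/4)^2 + 2*Gamma_ppq*(-3/4)*(1) + Gamma_pqq*(1)^2) = -3
d^2q/dtau^2 = -(Gamma_qpp*(-3/4)^2 + 2*Gamma_qpq*(-3/4)*(1) + Gamma_qqq*(1)^2) = -1/2


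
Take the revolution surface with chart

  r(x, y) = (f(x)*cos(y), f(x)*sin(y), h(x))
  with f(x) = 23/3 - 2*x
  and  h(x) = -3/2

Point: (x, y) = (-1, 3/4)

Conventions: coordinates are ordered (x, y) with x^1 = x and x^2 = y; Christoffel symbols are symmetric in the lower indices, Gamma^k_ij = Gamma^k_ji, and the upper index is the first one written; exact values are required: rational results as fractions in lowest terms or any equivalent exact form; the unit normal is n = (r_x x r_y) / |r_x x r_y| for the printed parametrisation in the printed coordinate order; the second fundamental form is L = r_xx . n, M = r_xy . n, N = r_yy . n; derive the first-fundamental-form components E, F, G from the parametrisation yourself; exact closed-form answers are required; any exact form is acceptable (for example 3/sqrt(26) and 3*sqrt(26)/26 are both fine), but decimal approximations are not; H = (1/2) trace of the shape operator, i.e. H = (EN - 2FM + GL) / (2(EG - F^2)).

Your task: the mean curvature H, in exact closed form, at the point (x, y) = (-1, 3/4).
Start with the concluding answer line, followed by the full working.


Answer: H = 0

f = 29/3, f' = -2, f'' = 0, h' = 0, h'' = 0
E = 4, F = 0, G = 841/9; answer radicand W^2 = 4
unnormalised second-form numerators: l = 0, m = 0, n = 0; L = l/sqrt(4), and similarly M = m/sqrt(W^2), N = n/sqrt(W^2)
H = (E*n - 2*F*m + G*l) / (2*(EG - F^2)*sqrt(W^2)); E*n - 2*F*m + G*l = 0, EG - F^2 = 3364/9, so H = (0)/sqrt(4)


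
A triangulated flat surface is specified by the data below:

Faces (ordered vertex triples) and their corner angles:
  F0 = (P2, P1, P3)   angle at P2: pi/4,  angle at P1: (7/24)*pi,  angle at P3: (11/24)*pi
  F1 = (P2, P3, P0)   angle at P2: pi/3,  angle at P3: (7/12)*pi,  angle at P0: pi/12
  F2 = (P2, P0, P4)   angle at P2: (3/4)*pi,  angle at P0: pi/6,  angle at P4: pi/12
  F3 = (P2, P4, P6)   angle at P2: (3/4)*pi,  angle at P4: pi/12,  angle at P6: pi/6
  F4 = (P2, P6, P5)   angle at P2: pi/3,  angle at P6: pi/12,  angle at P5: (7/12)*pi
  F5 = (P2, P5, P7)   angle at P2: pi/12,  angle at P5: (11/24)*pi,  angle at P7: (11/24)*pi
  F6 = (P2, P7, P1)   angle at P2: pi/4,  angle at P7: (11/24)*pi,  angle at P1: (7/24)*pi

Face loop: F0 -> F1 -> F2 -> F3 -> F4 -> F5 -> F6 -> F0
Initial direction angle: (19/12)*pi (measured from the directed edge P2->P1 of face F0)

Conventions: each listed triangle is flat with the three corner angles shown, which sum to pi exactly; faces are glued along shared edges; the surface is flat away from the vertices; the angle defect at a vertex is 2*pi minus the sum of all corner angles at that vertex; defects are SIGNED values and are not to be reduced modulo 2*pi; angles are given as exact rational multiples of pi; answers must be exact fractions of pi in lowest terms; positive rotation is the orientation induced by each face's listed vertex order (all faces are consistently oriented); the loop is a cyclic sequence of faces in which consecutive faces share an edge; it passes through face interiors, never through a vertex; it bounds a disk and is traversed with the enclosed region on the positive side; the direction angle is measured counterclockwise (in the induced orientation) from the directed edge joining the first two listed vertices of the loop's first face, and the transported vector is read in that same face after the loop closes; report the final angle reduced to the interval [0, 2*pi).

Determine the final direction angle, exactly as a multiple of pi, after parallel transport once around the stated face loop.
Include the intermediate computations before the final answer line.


enclosed vertex P2: corner angles sum to (11/4)*pi, defect = 2*pi - (11/4)*pi = (-3/4)*pi
the rotation equals the total enclosed defect, so the final angle is initial + defects (mod 2*pi)
final angle = (19/12)*pi - (3/4)*pi = (5/6)*pi (mod 2*pi)

Answer: final direction angle = (5/6)*pi


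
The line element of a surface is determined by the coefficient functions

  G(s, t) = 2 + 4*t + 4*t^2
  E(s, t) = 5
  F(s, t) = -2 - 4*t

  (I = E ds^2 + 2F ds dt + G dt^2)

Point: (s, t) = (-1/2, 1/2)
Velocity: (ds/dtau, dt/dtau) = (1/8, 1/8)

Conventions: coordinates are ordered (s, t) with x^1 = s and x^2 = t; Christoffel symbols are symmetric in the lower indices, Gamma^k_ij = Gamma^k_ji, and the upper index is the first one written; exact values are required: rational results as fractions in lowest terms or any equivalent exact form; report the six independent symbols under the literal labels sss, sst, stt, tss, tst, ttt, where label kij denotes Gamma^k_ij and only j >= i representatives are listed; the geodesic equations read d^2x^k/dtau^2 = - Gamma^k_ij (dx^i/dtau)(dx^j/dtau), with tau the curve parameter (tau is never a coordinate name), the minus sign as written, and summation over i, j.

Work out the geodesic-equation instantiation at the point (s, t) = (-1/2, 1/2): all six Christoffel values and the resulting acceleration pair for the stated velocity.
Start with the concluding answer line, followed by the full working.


Answer: Gamma_sss = 0, Gamma_sst = 0, Gamma_stt = -4/9, Gamma_tss = 0, Gamma_tst = 0, Gamma_ttt = 4/9; accelerations (d^2s/dtau^2, d^2t/dtau^2) = (1/144, -1/144)

E = 5, F = -4, G = 5 at the point
E_s = 0, E_t = 0, F_s = 0, F_t = -4, G_s = 0, G_t = 8
EG - F^2 = 9;  g^inv = (1/9) * [[5, 4], [4, 5]]
first-kind symbols [ij,l] = (1/2)(d_i g_jl + d_j g_il - d_l g_ij): [ss,s] = E_s/2 = 0, [ss,t] = F_s - E_t/2 = 0, [st,s] = E_t/2 = 0, [st,t] = G_s/2 = 0, [tt,s] = F_t - G_s/2 = -4, [tt,t] = G_t/2 = 4
Gamma^s_ij = (G*[ij,s] - F*[ij,t])/(EG - F^2), Gamma^t_ij = (E*[ij,t] - F*[ij,s])/(EG - F^2)
Gamma_sss = 0, Gamma_sst = 0, Gamma_stt = -4/9, Gamma_tss = 0, Gamma_tst = 0, Gamma_ttt = 4/9
d^2s/dtau^2 = -(Gamma_sss*(1/8)^2 + 2*Gamma_sst*(1/8)*(1/8) + Gamma_stt*(1/8)^2) = 1/144
d^2t/dtau^2 = -(Gamma_tss*(1/8)^2 + 2*Gamma_tst*(1/8)*(1/8) + Gamma_ttt*(1/8)^2) = -1/144


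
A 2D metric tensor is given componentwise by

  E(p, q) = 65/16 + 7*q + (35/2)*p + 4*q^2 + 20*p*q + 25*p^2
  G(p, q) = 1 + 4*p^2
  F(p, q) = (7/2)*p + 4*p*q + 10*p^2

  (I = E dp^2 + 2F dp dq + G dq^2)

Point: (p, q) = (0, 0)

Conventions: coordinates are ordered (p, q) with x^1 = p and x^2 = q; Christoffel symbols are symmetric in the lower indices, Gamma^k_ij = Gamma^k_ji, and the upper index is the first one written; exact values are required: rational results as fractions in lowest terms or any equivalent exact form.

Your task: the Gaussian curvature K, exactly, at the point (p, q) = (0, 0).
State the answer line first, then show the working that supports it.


Answer: K = -1024/4225

E = 65/16, F = 0, G = 1, EG - F^2 = 65/16 at the point
E_p = 35/2, E_q = 7, F_p = 7/2, F_q = 0, G_p = 0, G_q = 0
E_qq = 8, F_pq = 4, G_pp = 8
The intrinsic route: Brioschi's K = (det M1 - det M2)/(EG - F^2)^2.
M1 = [[-E_qq/2 + F_pq - G_pp/2, E_p/2, F_p - E_q/2], [F_q - G_p/2, E, F], [G_q/2, F, G]] = [[-4, 35/4, 0], [0, 65/16, 0], [0, 0, 1]]; det M1 = -65/4
M2 = [[0, E_q/2, G_p/2], [E_q/2, E, F], [G_p/2, F, G]] = [[0, 7/2, 0], [7/2, 65/16, 0], [0, 0, 1]]; det M2 = -49/4
det M1 - det M2 = -4; K = -4 / (65/16)^2 = -1024/4225


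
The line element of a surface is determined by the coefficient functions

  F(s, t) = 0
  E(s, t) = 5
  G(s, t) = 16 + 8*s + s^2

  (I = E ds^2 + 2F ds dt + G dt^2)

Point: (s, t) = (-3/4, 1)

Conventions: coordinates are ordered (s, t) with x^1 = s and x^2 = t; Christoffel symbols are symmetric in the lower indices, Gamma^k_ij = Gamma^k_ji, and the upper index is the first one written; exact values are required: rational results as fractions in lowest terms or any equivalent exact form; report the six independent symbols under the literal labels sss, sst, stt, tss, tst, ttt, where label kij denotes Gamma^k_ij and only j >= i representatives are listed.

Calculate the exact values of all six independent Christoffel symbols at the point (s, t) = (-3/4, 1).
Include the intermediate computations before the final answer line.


E = 5, F = 0, G = 169/16 at the point
E_s = 0, E_t = 0, F_s = 0, F_t = 0, G_s = 13/2, G_t = 0
EG - F^2 = 845/16;  g^inv = (16/845) * [[169/16, 0], [0, 5]]
first-kind symbols [ij,l] = (1/2)(d_i g_jl + d_j g_il - d_l g_ij): [ss,s] = E_s/2 = 0, [ss,t] = F_s - E_t/2 = 0, [st,s] = E_t/2 = 0, [st,t] = G_s/2 = 13/4, [tt,s] = F_t - G_s/2 = -13/4, [tt,t] = G_t/2 = 0
Gamma^s_ij = (G*[ij,s] - F*[ij,t])/(EG - F^2), Gamma^t_ij = (E*[ij,t] - F*[ij,s])/(EG - F^2)

Answer: Gamma_sss = 0, Gamma_sst = 0, Gamma_stt = -13/20, Gamma_tss = 0, Gamma_tst = 4/13, Gamma_ttt = 0


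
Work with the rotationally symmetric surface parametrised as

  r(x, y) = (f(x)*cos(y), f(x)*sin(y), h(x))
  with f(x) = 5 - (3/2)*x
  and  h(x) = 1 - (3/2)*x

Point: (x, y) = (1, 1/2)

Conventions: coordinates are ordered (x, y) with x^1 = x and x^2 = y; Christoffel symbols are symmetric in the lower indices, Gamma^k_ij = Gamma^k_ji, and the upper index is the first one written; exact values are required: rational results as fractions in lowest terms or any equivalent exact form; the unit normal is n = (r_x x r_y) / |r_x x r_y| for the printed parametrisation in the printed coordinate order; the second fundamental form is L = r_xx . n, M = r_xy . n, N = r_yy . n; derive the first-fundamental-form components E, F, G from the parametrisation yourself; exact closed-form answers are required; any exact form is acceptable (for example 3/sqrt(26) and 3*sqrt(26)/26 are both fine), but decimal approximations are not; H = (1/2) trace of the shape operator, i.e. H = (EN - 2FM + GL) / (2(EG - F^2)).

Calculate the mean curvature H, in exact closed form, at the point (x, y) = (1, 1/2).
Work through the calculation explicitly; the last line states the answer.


f = 7/2, f' = -3/2, f'' = 0, h' = -3/2, h'' = 0
E = 9/2, F = 0, G = 49/4; answer radicand W^2 = 9/2
unnormalised second-form numerators: l = 0, m = 0, n = -21/4; L = l/sqrt(9/2), and similarly M = m/sqrt(W^2), N = n/sqrt(W^2)
H = (E*n - 2*F*m + G*l) / (2*(EG - F^2)*sqrt(W^2)); E*n - 2*F*m + G*l = -189/8, EG - F^2 = 441/8, so H = (-3/14)/sqrt(9/2)

Answer: H = -sqrt(2)/14


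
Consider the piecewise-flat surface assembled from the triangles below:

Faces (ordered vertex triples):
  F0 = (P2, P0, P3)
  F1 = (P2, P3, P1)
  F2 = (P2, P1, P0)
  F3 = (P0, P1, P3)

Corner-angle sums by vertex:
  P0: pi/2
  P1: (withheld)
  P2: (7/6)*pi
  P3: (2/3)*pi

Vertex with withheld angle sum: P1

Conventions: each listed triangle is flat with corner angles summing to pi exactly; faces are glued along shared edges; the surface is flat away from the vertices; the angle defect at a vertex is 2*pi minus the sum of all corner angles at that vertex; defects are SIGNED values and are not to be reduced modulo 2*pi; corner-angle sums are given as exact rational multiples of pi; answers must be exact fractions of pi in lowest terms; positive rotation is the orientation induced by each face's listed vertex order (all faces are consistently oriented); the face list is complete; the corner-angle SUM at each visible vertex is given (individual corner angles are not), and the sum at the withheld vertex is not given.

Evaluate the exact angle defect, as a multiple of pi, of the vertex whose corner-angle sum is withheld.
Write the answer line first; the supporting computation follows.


Answer: defect(P1) = pi/3

V = 4, E = 6, F = 4; chi = V - E + F = 2
Gauss-Bonnet: total defect = 2*pi*chi = 4*pi; visible defects sum to (11/3)*pi


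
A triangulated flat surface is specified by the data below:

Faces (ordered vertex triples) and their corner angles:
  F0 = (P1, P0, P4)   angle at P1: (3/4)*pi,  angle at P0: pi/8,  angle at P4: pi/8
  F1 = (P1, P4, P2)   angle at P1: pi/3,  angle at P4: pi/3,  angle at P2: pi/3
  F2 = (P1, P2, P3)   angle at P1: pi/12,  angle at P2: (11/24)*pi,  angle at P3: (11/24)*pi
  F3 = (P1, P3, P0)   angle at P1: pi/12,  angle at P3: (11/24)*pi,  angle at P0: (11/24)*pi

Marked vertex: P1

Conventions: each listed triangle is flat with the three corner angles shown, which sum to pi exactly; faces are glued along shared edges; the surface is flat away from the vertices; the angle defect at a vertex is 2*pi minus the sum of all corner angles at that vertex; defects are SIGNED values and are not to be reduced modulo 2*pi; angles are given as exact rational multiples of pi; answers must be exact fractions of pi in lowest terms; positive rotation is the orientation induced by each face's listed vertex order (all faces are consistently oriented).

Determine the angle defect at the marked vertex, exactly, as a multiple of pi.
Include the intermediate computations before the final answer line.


Sum of corner angles at P1: (5/4)*pi
defect = 2*pi - (5/4)*pi

Answer: defect(P1) = (3/4)*pi


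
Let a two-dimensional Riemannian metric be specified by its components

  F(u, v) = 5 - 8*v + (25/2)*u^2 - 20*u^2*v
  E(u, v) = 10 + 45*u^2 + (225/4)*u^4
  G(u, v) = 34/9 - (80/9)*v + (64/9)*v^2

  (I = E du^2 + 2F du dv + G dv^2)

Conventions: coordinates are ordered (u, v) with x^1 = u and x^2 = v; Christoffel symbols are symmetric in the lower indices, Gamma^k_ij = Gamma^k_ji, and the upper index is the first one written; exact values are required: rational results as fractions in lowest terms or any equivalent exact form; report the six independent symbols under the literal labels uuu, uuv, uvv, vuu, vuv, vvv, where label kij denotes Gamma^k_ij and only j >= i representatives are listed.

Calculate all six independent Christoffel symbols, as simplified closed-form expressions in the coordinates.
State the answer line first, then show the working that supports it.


Answer: Gamma_uuu = (4050*u^3 + 1620*u)/(2025*u^4 + 1620*u^2 + 256*v^2 - 320*v + 460), Gamma_uuv = 0, Gamma_uvv = (-720*u^2 - 288)/(2025*u^4 + 1620*u^2 + 256*v^2 - 320*v + 460), Gamma_vuu = (-1440*u*v + 900*u)/(2025*u^4 + 1620*u^2 + 256*v^2 - 320*v + 460), Gamma_vuv = 0, Gamma_vvv = (256*v - 160)/(2025*u^4 + 1620*u^2 + 256*v^2 - 320*v + 460)

E = 10 + 45*u^2 + (225/4)*u^4; F = 5 - 8*v + (25/2)*u^2 - 20*u^2*v; G = 34/9 - (80/9)*v + (64/9)*v^2
Gamma^k_ij = (1/2) g^{kl} (d_i g_jl + d_j g_il - d_l g_ij), with g^inv = (1/(EG-F^2)) [[G, -F], [-F, E]]
first partials: E_u = 90*u + 225*u^3, E_v = 0, F_u = 25*u - 40*u*v, F_v = -8 - 20*u^2, G_u = 0, G_v = -80/9 + (128/9)*v
D = EG - F^2 = 115/9 - (80/9)*v + (64/9)*v^2 + 45*u^2 + (225/4)*u^4
expanded: Gamma^u_uu = (G E_u - 2F F_u + F E_v)/(2D), Gamma^u_uv = (G E_v - F G_u)/(2D), Gamma^u_vv = (2G F_v - G G_u - F G_v)/(2D), Gamma^v_uu = (2E F_u - E E_v - F E_u)/(2D), Gamma^v_uv = (E G_u - F E_v)/(2D), Gamma^v_vv = (E G_v - 2F F_v + F G_u)/(2D); substitute and cancel common factors


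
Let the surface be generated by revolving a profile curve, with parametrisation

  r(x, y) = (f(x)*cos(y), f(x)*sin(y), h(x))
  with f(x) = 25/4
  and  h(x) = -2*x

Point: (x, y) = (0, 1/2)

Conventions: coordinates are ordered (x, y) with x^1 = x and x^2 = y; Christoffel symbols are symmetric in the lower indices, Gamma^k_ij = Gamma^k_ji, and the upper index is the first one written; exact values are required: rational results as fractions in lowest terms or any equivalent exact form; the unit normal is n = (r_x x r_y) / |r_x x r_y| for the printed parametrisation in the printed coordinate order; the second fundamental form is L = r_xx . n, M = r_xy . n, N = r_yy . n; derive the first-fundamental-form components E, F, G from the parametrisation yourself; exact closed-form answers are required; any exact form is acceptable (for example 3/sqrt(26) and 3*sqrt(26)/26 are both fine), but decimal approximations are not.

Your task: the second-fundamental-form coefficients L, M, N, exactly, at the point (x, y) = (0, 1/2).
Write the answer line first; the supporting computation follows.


Answer: L = 0, M = 0, N = -25/4

f = 25/4, f' = 0, f'' = 0, h' = -2, h'' = 0
E = 4, F = 0, G = 625/16; answer radicand W^2 = 4
unnormalised second-form numerators: l = 0, m = 0, n = -25/2; L = l/sqrt(4), and similarly M = m/sqrt(W^2), N = n/sqrt(W^2)


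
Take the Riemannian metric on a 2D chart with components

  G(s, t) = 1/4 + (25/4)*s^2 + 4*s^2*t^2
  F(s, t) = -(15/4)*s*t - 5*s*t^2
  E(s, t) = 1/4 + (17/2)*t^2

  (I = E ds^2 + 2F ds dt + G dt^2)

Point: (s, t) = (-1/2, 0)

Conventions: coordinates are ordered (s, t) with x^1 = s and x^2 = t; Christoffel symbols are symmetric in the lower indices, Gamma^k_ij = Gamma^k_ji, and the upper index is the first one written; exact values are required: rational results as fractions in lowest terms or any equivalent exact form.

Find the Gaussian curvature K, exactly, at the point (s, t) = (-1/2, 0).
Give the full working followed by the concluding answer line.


E = 1/4, F = 0, G = 29/16, EG - F^2 = 29/64 at the point
E_s = 0, E_t = 0, F_s = 0, F_t = 15/8, G_s = -25/4, G_t = 0
E_tt = 17, F_st = -15/4, G_ss = 25/2
Using the Brioschi determinant formula for K from the metric derivatives:
M1 = [[-E_tt/2 + F_st - G_ss/2, E_s/2, F_s - E_t/2], [F_t - G_s/2, E, F], [G_t/2, F, G]] = [[-37/2, 0, 0], [5, 1/4, 0], [0, 0, 29/16]]; det M1 = -1073/128
M2 = [[0, E_t/2, G_s/2], [E_t/2, E, F], [G_s/2, F, G]] = [[0, 0, -25/8], [0, 1/4, 0], [-25/8, 0, 29/16]]; det M2 = -625/256
det M1 - det M2 = -1521/256; K = -1521/256 / (29/64)^2 = -24336/841

Answer: K = -24336/841


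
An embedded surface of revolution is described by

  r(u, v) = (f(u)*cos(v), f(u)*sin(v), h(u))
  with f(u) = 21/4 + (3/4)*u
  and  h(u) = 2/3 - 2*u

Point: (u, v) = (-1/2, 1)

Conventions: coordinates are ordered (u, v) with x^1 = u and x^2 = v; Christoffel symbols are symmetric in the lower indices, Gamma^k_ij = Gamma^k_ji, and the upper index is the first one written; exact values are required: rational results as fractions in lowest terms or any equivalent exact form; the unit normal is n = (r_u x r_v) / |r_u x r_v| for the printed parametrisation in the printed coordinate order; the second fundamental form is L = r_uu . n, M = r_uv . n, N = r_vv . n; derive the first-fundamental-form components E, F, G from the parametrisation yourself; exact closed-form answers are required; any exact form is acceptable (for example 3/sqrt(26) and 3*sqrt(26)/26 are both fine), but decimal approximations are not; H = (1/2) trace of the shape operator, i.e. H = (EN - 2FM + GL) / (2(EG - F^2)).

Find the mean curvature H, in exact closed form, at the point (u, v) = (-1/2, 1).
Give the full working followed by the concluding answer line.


f = 39/8, f' = 3/4, f'' = 0, h' = -2, h'' = 0
E = 73/16, F = 0, G = 1521/64; answer radicand W^2 = 73/16
unnormalised second-form numerators: l = 0, m = 0, n = -39/4; L = l/sqrt(73/16), and similarly M = m/sqrt(W^2), N = n/sqrt(W^2)
H = (E*n - 2*F*m + G*l) / (2*(EG - F^2)*sqrt(W^2)); E*n - 2*F*m + G*l = -2847/64, EG - F^2 = 111033/1024, so H = (-8/39)/sqrt(73/16)

Answer: H = -32*sqrt(73)/2847


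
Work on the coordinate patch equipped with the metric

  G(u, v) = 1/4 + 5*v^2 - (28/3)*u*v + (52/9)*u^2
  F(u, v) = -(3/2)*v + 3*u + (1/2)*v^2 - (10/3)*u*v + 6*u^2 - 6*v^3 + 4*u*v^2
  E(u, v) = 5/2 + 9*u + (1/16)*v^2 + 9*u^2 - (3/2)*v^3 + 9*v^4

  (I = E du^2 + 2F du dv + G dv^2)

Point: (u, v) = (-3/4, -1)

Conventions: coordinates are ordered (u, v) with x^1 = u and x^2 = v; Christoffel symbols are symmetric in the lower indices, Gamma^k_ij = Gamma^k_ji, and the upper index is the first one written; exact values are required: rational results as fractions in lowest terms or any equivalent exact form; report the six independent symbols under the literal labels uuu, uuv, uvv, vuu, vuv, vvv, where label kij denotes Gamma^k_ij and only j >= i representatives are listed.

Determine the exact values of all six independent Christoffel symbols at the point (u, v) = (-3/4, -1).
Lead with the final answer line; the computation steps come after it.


Answer: Gamma_uuu = -31427/1506, Gamma_uuv = -6082/753, Gamma_uvv = -836/251, Gamma_vuu = 97681/1506, Gamma_vuv = 29731/1506, Gamma_vvv = 5308/753

E = 91/8, F = 29/8, G = 3/2 at the point
E_u = -9/2, E_v = -325/8, F_u = 4/3, F_v = -12, G_u = 2/3, G_v = -3
EG - F^2 = 251/64;  g^inv = (64/251) * [[3/2, -29/8], [-29/8, 91/8]]
first-kind symbols [ij,l] = (1/2)(d_i g_jl + d_j g_il - d_l g_ij): [uu,u] = E_u/2 = -9/4, [uu,v] = F_u - E_v/2 = 1039/48, [uv,u] = E_v/2 = -325/16, [uv,v] = G_u/2 = 1/3, [vv,u] = F_v - G_u/2 = -37/3, [vv,v] = G_v/2 = -3/2
Gamma^u_ij = (G*[ij,u] - F*[ij,v])/(EG - F^2), Gamma^v_ij = (E*[ij,v] - F*[ij,u])/(EG - F^2)


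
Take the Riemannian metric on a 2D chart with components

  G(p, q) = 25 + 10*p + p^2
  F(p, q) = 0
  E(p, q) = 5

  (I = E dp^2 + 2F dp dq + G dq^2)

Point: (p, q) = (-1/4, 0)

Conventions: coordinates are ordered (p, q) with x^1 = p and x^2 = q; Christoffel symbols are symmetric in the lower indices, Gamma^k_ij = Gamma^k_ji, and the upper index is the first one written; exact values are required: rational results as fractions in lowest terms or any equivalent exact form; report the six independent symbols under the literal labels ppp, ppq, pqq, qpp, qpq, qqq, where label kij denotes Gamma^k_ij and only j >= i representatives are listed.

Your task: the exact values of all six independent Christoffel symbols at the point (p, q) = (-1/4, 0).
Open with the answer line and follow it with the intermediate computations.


Answer: Gamma_ppp = 0, Gamma_ppq = 0, Gamma_pqq = -19/20, Gamma_qpp = 0, Gamma_qpq = 4/19, Gamma_qqq = 0

E = 5, F = 0, G = 361/16 at the point
E_p = 0, E_q = 0, F_p = 0, F_q = 0, G_p = 19/2, G_q = 0
EG - F^2 = 1805/16;  g^inv = (16/1805) * [[361/16, 0], [0, 5]]
first-kind symbols [ij,l] = (1/2)(d_i g_jl + d_j g_il - d_l g_ij): [pp,p] = E_p/2 = 0, [pp,q] = F_p - E_q/2 = 0, [pq,p] = E_q/2 = 0, [pq,q] = G_p/2 = 19/4, [qq,p] = F_q - G_p/2 = -19/4, [qq,q] = G_q/2 = 0
Gamma^p_ij = (G*[ij,p] - F*[ij,q])/(EG - F^2), Gamma^q_ij = (E*[ij,q] - F*[ij,p])/(EG - F^2)


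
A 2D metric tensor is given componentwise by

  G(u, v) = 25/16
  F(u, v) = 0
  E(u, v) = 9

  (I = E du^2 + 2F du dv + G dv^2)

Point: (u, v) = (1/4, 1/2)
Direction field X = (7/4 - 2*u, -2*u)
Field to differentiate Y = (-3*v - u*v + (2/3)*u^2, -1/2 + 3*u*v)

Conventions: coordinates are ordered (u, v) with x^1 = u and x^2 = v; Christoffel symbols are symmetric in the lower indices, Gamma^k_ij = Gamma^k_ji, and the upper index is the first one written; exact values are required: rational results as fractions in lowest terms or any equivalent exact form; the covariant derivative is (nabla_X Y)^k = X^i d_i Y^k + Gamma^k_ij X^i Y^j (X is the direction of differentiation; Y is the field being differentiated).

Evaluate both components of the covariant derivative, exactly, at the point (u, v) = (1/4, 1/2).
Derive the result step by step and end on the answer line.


E = 9, F = 0, G = 25/16 at the point
E_u = 0, E_v = 0, F_u = 0, F_v = 0, G_u = 0, G_v = 0
EG - F^2 = 225/16;  g^inv = (16/225) * [[25/16, 0], [0, 9]]
first-kind symbols [ij,l] = (1/2)(d_i g_jl + d_j g_il - d_l g_ij): [uu,u] = E_u/2 = 0, [uu,v] = F_u - E_v/2 = 0, [uv,u] = E_v/2 = 0, [uv,v] = G_u/2 = 0, [vv,u] = F_v - G_u/2 = 0, [vv,v] = G_v/2 = 0
Gamma^u_ij = (G*[ij,u] - F*[ij,v])/(EG - F^2), Gamma^v_ij = (E*[ij,v] - F*[ij,u])/(EG - F^2)
Gamma_uuu = 0, Gamma_uuv = 0, Gamma_uvv = 0, Gamma_vuu = 0, Gamma_vuv = 0, Gamma_vvv = 0
X = (5/4, -1/2), Y = (-19/12, -1/8) at the point

Answer: (nabla_X Y)^u = 17/12, (nabla_X Y)^v = 3/2


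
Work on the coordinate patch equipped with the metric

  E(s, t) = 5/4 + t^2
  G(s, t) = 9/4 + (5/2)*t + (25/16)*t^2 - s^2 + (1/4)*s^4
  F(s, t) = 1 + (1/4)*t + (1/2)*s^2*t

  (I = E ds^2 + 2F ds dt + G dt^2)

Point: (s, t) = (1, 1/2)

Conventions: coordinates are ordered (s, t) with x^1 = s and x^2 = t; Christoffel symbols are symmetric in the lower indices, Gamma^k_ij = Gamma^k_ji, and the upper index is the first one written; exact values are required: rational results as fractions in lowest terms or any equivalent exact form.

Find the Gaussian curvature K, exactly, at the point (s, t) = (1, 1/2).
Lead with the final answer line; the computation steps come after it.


Answer: K = 7168/130321

E = 3/2, F = 11/8, G = 201/64, EG - F^2 = 361/128 at the point
E_s = 0, E_t = 1, F_s = 1/2, F_t = 3/4, G_s = -1, G_t = 65/16
E_tt = 2, F_st = 1, G_ss = 1
Apply the Brioschi formula K = (det M1 - det M2)/(EG - F^2)^2 over the derivative matrices of E, F, G.
M1 = [[-E_tt/2 + F_st - G_ss/2, E_s/2, F_s - E_t/2], [F_t - G_s/2, E, F], [G_t/2, F, G]] = [[-1/2, 0, 0], [5/4, 3/2, 11/8], [65/32, 11/8, 201/64]]; det M1 = -361/256
M2 = [[0, E_t/2, G_s/2], [E_t/2, E, F], [G_s/2, F, G]] = [[0, 1/2, -1/2], [1/2, 3/2, 11/8], [-1/2, 11/8, 201/64]]; det M2 = -473/256
det M1 - det M2 = 7/16; K = 7/16 / (361/128)^2 = 7168/130321


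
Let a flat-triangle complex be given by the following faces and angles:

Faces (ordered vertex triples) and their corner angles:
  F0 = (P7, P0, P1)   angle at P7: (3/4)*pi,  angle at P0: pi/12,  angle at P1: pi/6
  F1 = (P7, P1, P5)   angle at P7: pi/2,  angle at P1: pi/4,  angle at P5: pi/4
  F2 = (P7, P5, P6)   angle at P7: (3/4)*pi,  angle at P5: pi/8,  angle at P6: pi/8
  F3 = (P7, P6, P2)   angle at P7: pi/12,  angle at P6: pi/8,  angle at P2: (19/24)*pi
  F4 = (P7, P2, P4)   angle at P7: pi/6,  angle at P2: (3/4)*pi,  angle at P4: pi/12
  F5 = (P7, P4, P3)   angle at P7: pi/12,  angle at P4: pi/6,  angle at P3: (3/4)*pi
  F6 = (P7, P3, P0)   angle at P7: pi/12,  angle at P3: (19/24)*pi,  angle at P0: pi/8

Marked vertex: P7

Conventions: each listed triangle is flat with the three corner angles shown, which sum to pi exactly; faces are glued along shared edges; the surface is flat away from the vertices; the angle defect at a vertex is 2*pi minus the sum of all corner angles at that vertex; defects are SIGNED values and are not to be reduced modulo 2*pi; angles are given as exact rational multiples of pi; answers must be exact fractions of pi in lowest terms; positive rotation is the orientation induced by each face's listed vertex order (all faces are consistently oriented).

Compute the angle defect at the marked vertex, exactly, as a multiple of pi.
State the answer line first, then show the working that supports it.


Answer: defect(P7) = (-5/12)*pi

Sum of corner angles at P7: (29/12)*pi
defect = 2*pi - (29/12)*pi
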